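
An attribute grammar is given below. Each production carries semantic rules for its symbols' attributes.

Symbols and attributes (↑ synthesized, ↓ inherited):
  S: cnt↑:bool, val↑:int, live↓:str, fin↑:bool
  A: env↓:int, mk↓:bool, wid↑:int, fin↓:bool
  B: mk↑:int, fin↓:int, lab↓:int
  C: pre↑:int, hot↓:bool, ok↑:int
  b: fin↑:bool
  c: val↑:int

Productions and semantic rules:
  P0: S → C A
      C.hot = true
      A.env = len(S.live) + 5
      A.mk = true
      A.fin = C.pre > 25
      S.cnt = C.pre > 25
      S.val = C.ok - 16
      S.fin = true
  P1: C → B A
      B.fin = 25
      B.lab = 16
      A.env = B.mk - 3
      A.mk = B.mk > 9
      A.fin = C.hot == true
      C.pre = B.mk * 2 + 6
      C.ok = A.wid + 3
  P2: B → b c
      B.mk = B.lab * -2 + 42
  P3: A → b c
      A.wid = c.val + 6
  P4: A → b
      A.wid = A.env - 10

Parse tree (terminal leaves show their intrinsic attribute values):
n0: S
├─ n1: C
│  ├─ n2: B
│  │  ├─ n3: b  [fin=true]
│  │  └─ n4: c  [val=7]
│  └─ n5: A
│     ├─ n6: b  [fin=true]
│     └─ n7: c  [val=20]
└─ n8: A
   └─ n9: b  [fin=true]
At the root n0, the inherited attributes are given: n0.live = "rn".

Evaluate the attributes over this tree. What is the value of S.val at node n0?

1. n0.live = "rn"  [given at root]
2. n1.hot = true  [true]
3. n2.fin = 25  [25]
4. n2.lab = 16  [16]
5. n3.fin = true  [terminal]
6. n4.val = 7  [terminal]
7. n2.mk = 10  [B.lab * -2 + 42]
8. n5.env = 7  [B.mk - 3]
9. n5.mk = true  [B.mk > 9]
10. n5.fin = true  [C.hot == true]
11. n6.fin = true  [terminal]
12. n7.val = 20  [terminal]
13. n5.wid = 26  [c.val + 6]
14. n1.pre = 26  [B.mk * 2 + 6]
15. n1.ok = 29  [A.wid + 3]
16. n8.env = 7  [len(S.live) + 5]
17. n8.mk = true  [true]
18. n8.fin = true  [C.pre > 25]
19. n9.fin = true  [terminal]
20. n8.wid = -3  [A.env - 10]
21. n0.cnt = true  [C.pre > 25]
22. n0.val = 13  [C.ok - 16]
23. n0.fin = true  [true]

13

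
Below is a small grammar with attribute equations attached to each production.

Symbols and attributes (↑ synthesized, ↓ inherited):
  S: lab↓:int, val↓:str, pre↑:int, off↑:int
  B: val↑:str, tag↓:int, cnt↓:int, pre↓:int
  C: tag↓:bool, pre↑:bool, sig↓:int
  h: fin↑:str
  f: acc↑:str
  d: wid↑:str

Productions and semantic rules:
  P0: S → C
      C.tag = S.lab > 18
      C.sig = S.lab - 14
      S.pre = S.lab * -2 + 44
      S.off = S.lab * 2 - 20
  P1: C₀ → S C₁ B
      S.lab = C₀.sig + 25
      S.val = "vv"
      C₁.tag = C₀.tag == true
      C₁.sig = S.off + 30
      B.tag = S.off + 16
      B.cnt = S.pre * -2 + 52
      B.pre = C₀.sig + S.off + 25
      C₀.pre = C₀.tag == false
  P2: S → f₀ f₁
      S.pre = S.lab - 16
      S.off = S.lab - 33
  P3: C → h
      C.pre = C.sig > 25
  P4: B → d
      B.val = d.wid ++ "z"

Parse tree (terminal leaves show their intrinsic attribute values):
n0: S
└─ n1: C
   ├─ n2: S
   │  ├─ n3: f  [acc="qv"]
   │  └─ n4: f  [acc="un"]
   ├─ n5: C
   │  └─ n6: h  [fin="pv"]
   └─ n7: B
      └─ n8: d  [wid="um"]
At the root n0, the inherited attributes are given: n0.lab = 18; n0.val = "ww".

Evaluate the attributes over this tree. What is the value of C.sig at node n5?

1. n0.lab = 18  [given at root]
2. n0.val = "ww"  [given at root]
3. n1.tag = false  [S.lab > 18]
4. n1.sig = 4  [S.lab - 14]
5. n2.lab = 29  [C₀.sig + 25]
6. n2.val = "vv"  ["vv"]
7. n3.acc = "qv"  [terminal]
8. n4.acc = "un"  [terminal]
9. n2.pre = 13  [S.lab - 16]
10. n2.off = -4  [S.lab - 33]
11. n5.tag = false  [C₀.tag == true]
12. n5.sig = 26  [S.off + 30]
13. n6.fin = "pv"  [terminal]
14. n5.pre = true  [C.sig > 25]
15. n7.tag = 12  [S.off + 16]
16. n7.cnt = 26  [S.pre * -2 + 52]
17. n7.pre = 25  [C₀.sig + S.off + 25]
18. n8.wid = "um"  [terminal]
19. n7.val = "umz"  [d.wid ++ "z"]
20. n1.pre = true  [C₀.tag == false]
21. n0.pre = 8  [S.lab * -2 + 44]
22. n0.off = 16  [S.lab * 2 - 20]

26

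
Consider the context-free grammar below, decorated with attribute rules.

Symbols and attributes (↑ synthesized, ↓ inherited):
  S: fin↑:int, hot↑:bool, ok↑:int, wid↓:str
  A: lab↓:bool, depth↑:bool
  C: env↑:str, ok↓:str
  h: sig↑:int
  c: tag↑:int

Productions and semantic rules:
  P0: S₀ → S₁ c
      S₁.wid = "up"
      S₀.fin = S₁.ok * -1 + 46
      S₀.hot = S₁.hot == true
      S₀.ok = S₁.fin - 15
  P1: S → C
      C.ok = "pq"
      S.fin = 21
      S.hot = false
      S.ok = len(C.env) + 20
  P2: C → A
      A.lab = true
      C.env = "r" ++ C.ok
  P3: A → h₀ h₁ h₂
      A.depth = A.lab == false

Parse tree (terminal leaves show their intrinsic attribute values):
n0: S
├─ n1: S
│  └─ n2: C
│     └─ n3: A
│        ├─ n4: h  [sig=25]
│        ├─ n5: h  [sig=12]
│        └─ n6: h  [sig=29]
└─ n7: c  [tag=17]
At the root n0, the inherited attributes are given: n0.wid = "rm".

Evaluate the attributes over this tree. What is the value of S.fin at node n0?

1. n0.wid = "rm"  [given at root]
2. n1.wid = "up"  ["up"]
3. n2.ok = "pq"  ["pq"]
4. n3.lab = true  [true]
5. n4.sig = 25  [terminal]
6. n5.sig = 12  [terminal]
7. n6.sig = 29  [terminal]
8. n3.depth = false  [A.lab == false]
9. n2.env = "rpq"  ["r" ++ C.ok]
10. n1.fin = 21  [21]
11. n1.hot = false  [false]
12. n1.ok = 23  [len(C.env) + 20]
13. n7.tag = 17  [terminal]
14. n0.fin = 23  [S₁.ok * -1 + 46]
15. n0.hot = false  [S₁.hot == true]
16. n0.ok = 6  [S₁.fin - 15]

23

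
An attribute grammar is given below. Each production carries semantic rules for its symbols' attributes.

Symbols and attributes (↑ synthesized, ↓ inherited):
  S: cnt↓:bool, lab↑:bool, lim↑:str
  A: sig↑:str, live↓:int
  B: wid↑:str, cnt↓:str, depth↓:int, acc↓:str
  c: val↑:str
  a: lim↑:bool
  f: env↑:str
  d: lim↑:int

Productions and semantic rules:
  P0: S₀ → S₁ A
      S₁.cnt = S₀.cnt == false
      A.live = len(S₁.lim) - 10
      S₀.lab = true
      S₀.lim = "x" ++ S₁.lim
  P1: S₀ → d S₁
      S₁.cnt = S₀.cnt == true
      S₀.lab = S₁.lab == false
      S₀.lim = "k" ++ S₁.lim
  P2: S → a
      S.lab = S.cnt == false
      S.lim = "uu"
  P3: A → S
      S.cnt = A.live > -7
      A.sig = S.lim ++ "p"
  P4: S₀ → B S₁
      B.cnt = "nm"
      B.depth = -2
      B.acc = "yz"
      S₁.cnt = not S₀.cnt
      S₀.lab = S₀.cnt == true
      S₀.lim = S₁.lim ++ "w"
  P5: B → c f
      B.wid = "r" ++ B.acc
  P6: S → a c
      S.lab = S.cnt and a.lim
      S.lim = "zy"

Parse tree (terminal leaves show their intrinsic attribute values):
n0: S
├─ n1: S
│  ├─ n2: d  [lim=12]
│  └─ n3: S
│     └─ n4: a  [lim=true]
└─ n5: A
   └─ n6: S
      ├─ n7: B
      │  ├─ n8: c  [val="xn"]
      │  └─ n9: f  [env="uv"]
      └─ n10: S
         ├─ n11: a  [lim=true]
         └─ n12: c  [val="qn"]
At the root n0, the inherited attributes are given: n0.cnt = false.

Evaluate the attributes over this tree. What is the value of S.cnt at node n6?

1. n0.cnt = false  [given at root]
2. n1.cnt = true  [S₀.cnt == false]
3. n2.lim = 12  [terminal]
4. n3.cnt = true  [S₀.cnt == true]
5. n4.lim = true  [terminal]
6. n3.lab = false  [S.cnt == false]
7. n3.lim = "uu"  ["uu"]
8. n1.lab = true  [S₁.lab == false]
9. n1.lim = "kuu"  ["k" ++ S₁.lim]
10. n5.live = -7  [len(S₁.lim) - 10]
11. n6.cnt = false  [A.live > -7]
12. n7.cnt = "nm"  ["nm"]
13. n7.depth = -2  [-2]
14. n7.acc = "yz"  ["yz"]
15. n8.val = "xn"  [terminal]
16. n9.env = "uv"  [terminal]
17. n7.wid = "ryz"  ["r" ++ B.acc]
18. n10.cnt = true  [not S₀.cnt]
19. n11.lim = true  [terminal]
20. n12.val = "qn"  [terminal]
21. n10.lab = true  [S.cnt and a.lim]
22. n10.lim = "zy"  ["zy"]
23. n6.lab = false  [S₀.cnt == true]
24. n6.lim = "zyw"  [S₁.lim ++ "w"]
25. n5.sig = "zywp"  [S.lim ++ "p"]
26. n0.lab = true  [true]
27. n0.lim = "xkuu"  ["x" ++ S₁.lim]

false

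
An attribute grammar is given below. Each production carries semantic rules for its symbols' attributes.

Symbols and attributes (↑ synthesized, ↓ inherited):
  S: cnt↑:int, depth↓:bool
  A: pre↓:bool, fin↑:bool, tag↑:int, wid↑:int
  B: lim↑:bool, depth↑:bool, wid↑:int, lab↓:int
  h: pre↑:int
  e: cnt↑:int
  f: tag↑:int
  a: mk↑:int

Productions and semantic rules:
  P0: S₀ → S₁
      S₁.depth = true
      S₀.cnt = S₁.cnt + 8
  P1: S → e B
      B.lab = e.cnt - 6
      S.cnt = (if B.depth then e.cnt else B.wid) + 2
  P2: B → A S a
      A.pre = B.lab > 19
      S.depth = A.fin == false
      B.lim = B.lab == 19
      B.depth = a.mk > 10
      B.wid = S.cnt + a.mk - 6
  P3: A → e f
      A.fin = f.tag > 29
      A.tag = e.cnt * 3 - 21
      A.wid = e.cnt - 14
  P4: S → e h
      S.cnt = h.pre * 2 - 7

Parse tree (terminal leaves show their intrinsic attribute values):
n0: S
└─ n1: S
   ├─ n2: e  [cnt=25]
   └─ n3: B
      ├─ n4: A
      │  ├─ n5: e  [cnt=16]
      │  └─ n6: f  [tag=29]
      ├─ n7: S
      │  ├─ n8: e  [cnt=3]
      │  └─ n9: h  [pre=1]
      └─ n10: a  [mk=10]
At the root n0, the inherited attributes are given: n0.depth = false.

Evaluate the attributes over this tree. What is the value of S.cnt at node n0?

9

1. n0.depth = false  [given at root]
2. n1.depth = true  [true]
3. n2.cnt = 25  [terminal]
4. n3.lab = 19  [e.cnt - 6]
5. n4.pre = false  [B.lab > 19]
6. n5.cnt = 16  [terminal]
7. n6.tag = 29  [terminal]
8. n4.fin = false  [f.tag > 29]
9. n4.tag = 27  [e.cnt * 3 - 21]
10. n4.wid = 2  [e.cnt - 14]
11. n7.depth = true  [A.fin == false]
12. n8.cnt = 3  [terminal]
13. n9.pre = 1  [terminal]
14. n7.cnt = -5  [h.pre * 2 - 7]
15. n10.mk = 10  [terminal]
16. n3.lim = true  [B.lab == 19]
17. n3.depth = false  [a.mk > 10]
18. n3.wid = -1  [S.cnt + a.mk - 6]
19. n1.cnt = 1  [(if B.depth then e.cnt else B.wid) + 2]
20. n0.cnt = 9  [S₁.cnt + 8]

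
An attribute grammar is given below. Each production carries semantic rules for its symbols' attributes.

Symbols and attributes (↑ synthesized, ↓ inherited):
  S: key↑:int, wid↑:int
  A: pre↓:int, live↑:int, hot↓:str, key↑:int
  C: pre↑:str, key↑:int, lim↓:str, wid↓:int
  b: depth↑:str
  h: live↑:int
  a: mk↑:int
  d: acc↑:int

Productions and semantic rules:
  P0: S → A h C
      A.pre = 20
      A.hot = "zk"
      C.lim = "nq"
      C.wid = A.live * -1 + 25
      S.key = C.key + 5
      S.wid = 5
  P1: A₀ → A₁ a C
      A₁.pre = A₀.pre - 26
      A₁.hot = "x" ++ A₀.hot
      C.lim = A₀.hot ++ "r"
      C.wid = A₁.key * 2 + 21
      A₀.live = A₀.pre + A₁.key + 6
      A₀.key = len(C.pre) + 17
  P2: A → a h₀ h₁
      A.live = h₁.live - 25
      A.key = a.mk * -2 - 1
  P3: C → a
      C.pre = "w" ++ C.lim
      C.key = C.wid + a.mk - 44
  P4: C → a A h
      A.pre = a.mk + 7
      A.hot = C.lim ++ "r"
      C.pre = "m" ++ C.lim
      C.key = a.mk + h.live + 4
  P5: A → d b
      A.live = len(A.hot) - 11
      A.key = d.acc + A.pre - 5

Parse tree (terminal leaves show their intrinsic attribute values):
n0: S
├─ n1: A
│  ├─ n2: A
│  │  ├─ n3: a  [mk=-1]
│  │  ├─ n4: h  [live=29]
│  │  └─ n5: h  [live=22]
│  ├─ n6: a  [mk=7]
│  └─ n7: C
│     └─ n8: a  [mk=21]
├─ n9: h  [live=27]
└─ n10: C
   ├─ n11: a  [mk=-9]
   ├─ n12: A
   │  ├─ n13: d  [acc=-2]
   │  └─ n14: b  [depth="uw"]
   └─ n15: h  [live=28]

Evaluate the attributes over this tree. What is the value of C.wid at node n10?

1. n1.pre = 20  [20]
2. n1.hot = "zk"  ["zk"]
3. n2.pre = -6  [A₀.pre - 26]
4. n2.hot = "xzk"  ["x" ++ A₀.hot]
5. n3.mk = -1  [terminal]
6. n4.live = 29  [terminal]
7. n5.live = 22  [terminal]
8. n2.live = -3  [h₁.live - 25]
9. n2.key = 1  [a.mk * -2 - 1]
10. n6.mk = 7  [terminal]
11. n7.lim = "zkr"  [A₀.hot ++ "r"]
12. n7.wid = 23  [A₁.key * 2 + 21]
13. n8.mk = 21  [terminal]
14. n7.pre = "wzkr"  ["w" ++ C.lim]
15. n7.key = 0  [C.wid + a.mk - 44]
16. n1.live = 27  [A₀.pre + A₁.key + 6]
17. n1.key = 21  [len(C.pre) + 17]
18. n9.live = 27  [terminal]
19. n10.lim = "nq"  ["nq"]
20. n10.wid = -2  [A.live * -1 + 25]
21. n11.mk = -9  [terminal]
22. n12.pre = -2  [a.mk + 7]
23. n12.hot = "nqr"  [C.lim ++ "r"]
24. n13.acc = -2  [terminal]
25. n14.depth = "uw"  [terminal]
26. n12.live = -8  [len(A.hot) - 11]
27. n12.key = -9  [d.acc + A.pre - 5]
28. n15.live = 28  [terminal]
29. n10.pre = "mnq"  ["m" ++ C.lim]
30. n10.key = 23  [a.mk + h.live + 4]
31. n0.key = 28  [C.key + 5]
32. n0.wid = 5  [5]

-2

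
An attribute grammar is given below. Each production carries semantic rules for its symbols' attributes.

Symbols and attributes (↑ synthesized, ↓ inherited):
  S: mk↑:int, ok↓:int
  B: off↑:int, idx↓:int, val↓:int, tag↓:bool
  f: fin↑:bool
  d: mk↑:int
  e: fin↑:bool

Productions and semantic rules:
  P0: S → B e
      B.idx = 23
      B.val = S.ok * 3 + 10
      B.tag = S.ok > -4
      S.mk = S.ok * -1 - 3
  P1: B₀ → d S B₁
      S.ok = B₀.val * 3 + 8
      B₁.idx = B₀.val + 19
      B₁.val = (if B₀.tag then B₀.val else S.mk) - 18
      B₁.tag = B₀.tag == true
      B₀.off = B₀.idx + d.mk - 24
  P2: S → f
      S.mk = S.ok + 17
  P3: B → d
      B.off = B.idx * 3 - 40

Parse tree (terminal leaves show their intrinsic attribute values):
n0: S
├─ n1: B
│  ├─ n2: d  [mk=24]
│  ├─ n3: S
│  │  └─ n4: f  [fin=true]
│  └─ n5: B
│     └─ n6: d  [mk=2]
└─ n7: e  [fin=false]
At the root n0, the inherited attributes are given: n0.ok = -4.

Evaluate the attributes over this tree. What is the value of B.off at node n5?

1. n0.ok = -4  [given at root]
2. n1.idx = 23  [23]
3. n1.val = -2  [S.ok * 3 + 10]
4. n1.tag = false  [S.ok > -4]
5. n2.mk = 24  [terminal]
6. n3.ok = 2  [B₀.val * 3 + 8]
7. n4.fin = true  [terminal]
8. n3.mk = 19  [S.ok + 17]
9. n5.idx = 17  [B₀.val + 19]
10. n5.val = 1  [(if B₀.tag then B₀.val else S.mk) - 18]
11. n5.tag = false  [B₀.tag == true]
12. n6.mk = 2  [terminal]
13. n5.off = 11  [B.idx * 3 - 40]
14. n1.off = 23  [B₀.idx + d.mk - 24]
15. n7.fin = false  [terminal]
16. n0.mk = 1  [S.ok * -1 - 3]

11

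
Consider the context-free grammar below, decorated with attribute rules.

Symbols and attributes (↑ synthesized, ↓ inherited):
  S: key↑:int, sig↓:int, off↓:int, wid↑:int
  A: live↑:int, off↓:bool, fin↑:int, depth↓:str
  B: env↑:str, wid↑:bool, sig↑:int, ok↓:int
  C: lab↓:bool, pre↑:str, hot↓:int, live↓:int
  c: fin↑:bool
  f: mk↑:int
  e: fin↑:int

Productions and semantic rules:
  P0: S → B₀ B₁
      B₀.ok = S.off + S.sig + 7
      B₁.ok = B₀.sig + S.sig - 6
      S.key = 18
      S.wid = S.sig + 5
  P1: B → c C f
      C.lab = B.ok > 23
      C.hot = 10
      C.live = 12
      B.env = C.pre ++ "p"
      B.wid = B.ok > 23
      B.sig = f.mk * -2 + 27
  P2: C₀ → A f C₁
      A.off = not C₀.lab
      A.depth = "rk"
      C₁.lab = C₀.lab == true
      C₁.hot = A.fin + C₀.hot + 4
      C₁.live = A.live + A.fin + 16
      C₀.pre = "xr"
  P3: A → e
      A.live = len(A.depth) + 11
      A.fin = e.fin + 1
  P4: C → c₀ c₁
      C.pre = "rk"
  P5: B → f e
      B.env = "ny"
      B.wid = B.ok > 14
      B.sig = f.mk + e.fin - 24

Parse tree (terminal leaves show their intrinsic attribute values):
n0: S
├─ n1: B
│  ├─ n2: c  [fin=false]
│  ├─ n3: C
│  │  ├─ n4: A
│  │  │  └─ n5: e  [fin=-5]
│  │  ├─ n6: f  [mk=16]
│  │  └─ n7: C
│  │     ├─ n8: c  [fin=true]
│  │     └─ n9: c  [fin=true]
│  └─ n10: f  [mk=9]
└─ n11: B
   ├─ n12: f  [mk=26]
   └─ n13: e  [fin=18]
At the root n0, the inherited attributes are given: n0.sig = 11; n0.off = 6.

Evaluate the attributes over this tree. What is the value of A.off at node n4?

false

1. n0.sig = 11  [given at root]
2. n0.off = 6  [given at root]
3. n1.ok = 24  [S.off + S.sig + 7]
4. n2.fin = false  [terminal]
5. n3.lab = true  [B.ok > 23]
6. n3.hot = 10  [10]
7. n3.live = 12  [12]
8. n4.off = false  [not C₀.lab]
9. n4.depth = "rk"  ["rk"]
10. n5.fin = -5  [terminal]
11. n4.live = 13  [len(A.depth) + 11]
12. n4.fin = -4  [e.fin + 1]
13. n6.mk = 16  [terminal]
14. n7.lab = true  [C₀.lab == true]
15. n7.hot = 10  [A.fin + C₀.hot + 4]
16. n7.live = 25  [A.live + A.fin + 16]
17. n8.fin = true  [terminal]
18. n9.fin = true  [terminal]
19. n7.pre = "rk"  ["rk"]
20. n3.pre = "xr"  ["xr"]
21. n10.mk = 9  [terminal]
22. n1.env = "xrp"  [C.pre ++ "p"]
23. n1.wid = true  [B.ok > 23]
24. n1.sig = 9  [f.mk * -2 + 27]
25. n11.ok = 14  [B₀.sig + S.sig - 6]
26. n12.mk = 26  [terminal]
27. n13.fin = 18  [terminal]
28. n11.env = "ny"  ["ny"]
29. n11.wid = false  [B.ok > 14]
30. n11.sig = 20  [f.mk + e.fin - 24]
31. n0.key = 18  [18]
32. n0.wid = 16  [S.sig + 5]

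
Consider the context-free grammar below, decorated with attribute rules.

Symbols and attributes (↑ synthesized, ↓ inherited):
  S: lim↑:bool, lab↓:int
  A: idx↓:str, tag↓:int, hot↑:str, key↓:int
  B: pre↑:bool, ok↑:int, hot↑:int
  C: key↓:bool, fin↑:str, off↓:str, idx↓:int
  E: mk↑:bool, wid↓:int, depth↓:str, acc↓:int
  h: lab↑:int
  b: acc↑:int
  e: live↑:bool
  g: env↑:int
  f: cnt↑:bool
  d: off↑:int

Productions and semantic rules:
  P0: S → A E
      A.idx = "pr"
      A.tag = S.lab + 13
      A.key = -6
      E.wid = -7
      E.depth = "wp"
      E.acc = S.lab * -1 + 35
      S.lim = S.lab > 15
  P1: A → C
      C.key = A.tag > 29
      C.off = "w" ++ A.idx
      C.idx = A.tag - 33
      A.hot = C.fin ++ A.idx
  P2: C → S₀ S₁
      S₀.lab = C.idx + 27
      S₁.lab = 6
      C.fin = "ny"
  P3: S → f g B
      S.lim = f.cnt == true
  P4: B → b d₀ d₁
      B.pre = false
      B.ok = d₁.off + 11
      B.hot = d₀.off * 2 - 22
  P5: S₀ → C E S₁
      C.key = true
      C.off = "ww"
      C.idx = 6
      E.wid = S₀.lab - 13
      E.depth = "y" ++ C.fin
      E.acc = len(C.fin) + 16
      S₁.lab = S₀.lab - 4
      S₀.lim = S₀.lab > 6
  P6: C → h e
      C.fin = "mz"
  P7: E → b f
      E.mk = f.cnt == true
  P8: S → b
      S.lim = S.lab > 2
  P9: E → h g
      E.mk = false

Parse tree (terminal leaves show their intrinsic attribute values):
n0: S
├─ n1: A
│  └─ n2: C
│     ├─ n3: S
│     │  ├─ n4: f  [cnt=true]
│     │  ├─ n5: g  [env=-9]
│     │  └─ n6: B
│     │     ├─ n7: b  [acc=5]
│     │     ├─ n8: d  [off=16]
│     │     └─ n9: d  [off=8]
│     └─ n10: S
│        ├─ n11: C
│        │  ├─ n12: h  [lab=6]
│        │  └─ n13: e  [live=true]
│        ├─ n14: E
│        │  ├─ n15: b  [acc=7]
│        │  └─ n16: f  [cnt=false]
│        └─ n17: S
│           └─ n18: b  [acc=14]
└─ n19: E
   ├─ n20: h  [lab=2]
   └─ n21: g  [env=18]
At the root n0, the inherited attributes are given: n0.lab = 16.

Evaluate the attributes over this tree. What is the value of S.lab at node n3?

23

1. n0.lab = 16  [given at root]
2. n1.idx = "pr"  ["pr"]
3. n1.tag = 29  [S.lab + 13]
4. n1.key = -6  [-6]
5. n2.key = false  [A.tag > 29]
6. n2.off = "wpr"  ["w" ++ A.idx]
7. n2.idx = -4  [A.tag - 33]
8. n3.lab = 23  [C.idx + 27]
9. n4.cnt = true  [terminal]
10. n5.env = -9  [terminal]
11. n7.acc = 5  [terminal]
12. n8.off = 16  [terminal]
13. n9.off = 8  [terminal]
14. n6.pre = false  [false]
15. n6.ok = 19  [d₁.off + 11]
16. n6.hot = 10  [d₀.off * 2 - 22]
17. n3.lim = true  [f.cnt == true]
18. n10.lab = 6  [6]
19. n11.key = true  [true]
20. n11.off = "ww"  ["ww"]
21. n11.idx = 6  [6]
22. n12.lab = 6  [terminal]
23. n13.live = true  [terminal]
24. n11.fin = "mz"  ["mz"]
25. n14.wid = -7  [S₀.lab - 13]
26. n14.depth = "ymz"  ["y" ++ C.fin]
27. n14.acc = 18  [len(C.fin) + 16]
28. n15.acc = 7  [terminal]
29. n16.cnt = false  [terminal]
30. n14.mk = false  [f.cnt == true]
31. n17.lab = 2  [S₀.lab - 4]
32. n18.acc = 14  [terminal]
33. n17.lim = false  [S.lab > 2]
34. n10.lim = false  [S₀.lab > 6]
35. n2.fin = "ny"  ["ny"]
36. n1.hot = "nypr"  [C.fin ++ A.idx]
37. n19.wid = -7  [-7]
38. n19.depth = "wp"  ["wp"]
39. n19.acc = 19  [S.lab * -1 + 35]
40. n20.lab = 2  [terminal]
41. n21.env = 18  [terminal]
42. n19.mk = false  [false]
43. n0.lim = true  [S.lab > 15]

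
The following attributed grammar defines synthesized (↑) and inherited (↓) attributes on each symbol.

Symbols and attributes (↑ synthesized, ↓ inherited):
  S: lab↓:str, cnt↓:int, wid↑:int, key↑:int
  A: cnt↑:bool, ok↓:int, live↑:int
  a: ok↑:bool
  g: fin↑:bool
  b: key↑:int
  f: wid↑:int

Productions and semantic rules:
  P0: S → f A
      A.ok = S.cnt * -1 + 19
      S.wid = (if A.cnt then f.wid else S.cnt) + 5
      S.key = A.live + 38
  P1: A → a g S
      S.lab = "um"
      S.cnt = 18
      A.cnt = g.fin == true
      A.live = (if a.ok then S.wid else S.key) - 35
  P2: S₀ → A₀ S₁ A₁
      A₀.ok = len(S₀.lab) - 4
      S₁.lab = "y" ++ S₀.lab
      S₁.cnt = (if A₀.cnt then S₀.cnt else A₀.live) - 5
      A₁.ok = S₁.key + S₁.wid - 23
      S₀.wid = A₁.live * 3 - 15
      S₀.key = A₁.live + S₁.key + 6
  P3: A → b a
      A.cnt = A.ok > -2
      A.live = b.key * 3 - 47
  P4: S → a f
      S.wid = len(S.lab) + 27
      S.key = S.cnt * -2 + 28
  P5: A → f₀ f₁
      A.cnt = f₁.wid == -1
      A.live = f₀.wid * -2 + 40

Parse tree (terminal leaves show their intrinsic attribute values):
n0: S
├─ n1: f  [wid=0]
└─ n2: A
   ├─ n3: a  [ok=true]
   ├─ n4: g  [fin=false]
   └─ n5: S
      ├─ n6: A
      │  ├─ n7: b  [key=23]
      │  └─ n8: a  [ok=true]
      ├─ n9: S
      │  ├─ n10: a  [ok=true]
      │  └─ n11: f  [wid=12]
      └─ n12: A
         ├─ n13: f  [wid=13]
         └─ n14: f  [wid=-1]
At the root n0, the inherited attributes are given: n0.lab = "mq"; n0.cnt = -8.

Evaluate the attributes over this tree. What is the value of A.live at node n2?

-8

1. n0.lab = "mq"  [given at root]
2. n0.cnt = -8  [given at root]
3. n1.wid = 0  [terminal]
4. n2.ok = 27  [S.cnt * -1 + 19]
5. n3.ok = true  [terminal]
6. n4.fin = false  [terminal]
7. n5.lab = "um"  ["um"]
8. n5.cnt = 18  [18]
9. n6.ok = -2  [len(S₀.lab) - 4]
10. n7.key = 23  [terminal]
11. n8.ok = true  [terminal]
12. n6.cnt = false  [A.ok > -2]
13. n6.live = 22  [b.key * 3 - 47]
14. n9.lab = "yum"  ["y" ++ S₀.lab]
15. n9.cnt = 17  [(if A₀.cnt then S₀.cnt else A₀.live) - 5]
16. n10.ok = true  [terminal]
17. n11.wid = 12  [terminal]
18. n9.wid = 30  [len(S.lab) + 27]
19. n9.key = -6  [S.cnt * -2 + 28]
20. n12.ok = 1  [S₁.key + S₁.wid - 23]
21. n13.wid = 13  [terminal]
22. n14.wid = -1  [terminal]
23. n12.cnt = true  [f₁.wid == -1]
24. n12.live = 14  [f₀.wid * -2 + 40]
25. n5.wid = 27  [A₁.live * 3 - 15]
26. n5.key = 14  [A₁.live + S₁.key + 6]
27. n2.cnt = false  [g.fin == true]
28. n2.live = -8  [(if a.ok then S.wid else S.key) - 35]
29. n0.wid = -3  [(if A.cnt then f.wid else S.cnt) + 5]
30. n0.key = 30  [A.live + 38]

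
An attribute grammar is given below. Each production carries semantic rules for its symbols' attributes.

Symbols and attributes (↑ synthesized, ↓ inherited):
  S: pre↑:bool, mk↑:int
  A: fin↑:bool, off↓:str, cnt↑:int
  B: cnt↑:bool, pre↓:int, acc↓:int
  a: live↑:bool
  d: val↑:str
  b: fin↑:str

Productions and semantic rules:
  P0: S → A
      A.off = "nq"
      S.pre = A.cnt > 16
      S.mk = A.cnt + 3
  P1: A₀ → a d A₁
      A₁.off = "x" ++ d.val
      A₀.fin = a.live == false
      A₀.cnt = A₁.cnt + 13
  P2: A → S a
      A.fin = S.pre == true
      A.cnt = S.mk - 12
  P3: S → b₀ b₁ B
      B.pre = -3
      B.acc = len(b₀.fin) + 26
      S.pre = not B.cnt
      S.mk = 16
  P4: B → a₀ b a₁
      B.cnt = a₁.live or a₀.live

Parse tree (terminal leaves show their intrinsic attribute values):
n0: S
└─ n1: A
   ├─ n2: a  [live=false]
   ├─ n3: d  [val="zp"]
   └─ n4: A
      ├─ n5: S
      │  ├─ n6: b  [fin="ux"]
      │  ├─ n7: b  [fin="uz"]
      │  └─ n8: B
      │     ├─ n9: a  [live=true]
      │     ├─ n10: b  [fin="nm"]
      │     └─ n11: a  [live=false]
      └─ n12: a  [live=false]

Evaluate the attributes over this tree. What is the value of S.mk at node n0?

1. n1.off = "nq"  ["nq"]
2. n2.live = false  [terminal]
3. n3.val = "zp"  [terminal]
4. n4.off = "xzp"  ["x" ++ d.val]
5. n6.fin = "ux"  [terminal]
6. n7.fin = "uz"  [terminal]
7. n8.pre = -3  [-3]
8. n8.acc = 28  [len(b₀.fin) + 26]
9. n9.live = true  [terminal]
10. n10.fin = "nm"  [terminal]
11. n11.live = false  [terminal]
12. n8.cnt = true  [a₁.live or a₀.live]
13. n5.pre = false  [not B.cnt]
14. n5.mk = 16  [16]
15. n12.live = false  [terminal]
16. n4.fin = false  [S.pre == true]
17. n4.cnt = 4  [S.mk - 12]
18. n1.fin = true  [a.live == false]
19. n1.cnt = 17  [A₁.cnt + 13]
20. n0.pre = true  [A.cnt > 16]
21. n0.mk = 20  [A.cnt + 3]

20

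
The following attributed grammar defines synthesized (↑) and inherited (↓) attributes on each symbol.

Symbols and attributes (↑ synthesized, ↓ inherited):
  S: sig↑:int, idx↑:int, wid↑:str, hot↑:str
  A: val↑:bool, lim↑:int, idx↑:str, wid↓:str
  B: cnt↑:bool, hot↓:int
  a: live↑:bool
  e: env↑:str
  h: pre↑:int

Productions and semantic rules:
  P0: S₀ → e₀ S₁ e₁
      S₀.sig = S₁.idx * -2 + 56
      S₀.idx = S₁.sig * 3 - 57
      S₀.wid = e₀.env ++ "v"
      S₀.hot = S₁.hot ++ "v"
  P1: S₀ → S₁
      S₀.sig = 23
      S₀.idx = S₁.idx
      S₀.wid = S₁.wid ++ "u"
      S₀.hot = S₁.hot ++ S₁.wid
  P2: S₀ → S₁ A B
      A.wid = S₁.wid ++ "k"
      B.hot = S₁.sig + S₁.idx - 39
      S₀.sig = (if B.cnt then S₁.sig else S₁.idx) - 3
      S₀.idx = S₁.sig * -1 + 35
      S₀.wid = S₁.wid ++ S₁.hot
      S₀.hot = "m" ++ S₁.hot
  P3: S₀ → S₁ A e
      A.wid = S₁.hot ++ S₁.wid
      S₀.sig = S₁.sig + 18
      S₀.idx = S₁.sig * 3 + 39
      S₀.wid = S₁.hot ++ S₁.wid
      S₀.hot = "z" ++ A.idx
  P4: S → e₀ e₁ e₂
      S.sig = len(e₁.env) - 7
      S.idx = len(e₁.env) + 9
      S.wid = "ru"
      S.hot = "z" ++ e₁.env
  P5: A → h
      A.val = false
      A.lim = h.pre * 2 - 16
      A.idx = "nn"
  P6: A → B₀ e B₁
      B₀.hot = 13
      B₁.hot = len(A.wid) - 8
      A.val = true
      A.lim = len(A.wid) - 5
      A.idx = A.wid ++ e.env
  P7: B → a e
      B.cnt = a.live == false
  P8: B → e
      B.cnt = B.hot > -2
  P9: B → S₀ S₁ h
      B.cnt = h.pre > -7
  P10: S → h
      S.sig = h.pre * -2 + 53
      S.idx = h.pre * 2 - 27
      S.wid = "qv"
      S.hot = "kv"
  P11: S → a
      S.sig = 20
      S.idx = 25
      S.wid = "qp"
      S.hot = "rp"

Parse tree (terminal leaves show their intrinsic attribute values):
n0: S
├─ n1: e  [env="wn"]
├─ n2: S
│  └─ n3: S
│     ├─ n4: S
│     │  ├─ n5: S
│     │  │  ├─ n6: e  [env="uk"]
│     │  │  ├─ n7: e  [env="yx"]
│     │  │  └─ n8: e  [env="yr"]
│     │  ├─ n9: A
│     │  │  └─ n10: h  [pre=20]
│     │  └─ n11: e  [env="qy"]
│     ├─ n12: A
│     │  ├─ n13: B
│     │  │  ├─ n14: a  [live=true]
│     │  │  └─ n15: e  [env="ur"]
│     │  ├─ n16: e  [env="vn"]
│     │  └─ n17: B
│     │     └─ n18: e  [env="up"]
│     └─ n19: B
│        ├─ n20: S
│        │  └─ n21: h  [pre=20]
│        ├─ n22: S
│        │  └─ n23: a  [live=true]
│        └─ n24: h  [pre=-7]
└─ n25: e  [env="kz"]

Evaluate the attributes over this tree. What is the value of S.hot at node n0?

"mznnzyxruznnv"

1. n1.env = "wn"  [terminal]
2. n6.env = "uk"  [terminal]
3. n7.env = "yx"  [terminal]
4. n8.env = "yr"  [terminal]
5. n5.sig = -5  [len(e₁.env) - 7]
6. n5.idx = 11  [len(e₁.env) + 9]
7. n5.wid = "ru"  ["ru"]
8. n5.hot = "zyx"  ["z" ++ e₁.env]
9. n9.wid = "zyxru"  [S₁.hot ++ S₁.wid]
10. n10.pre = 20  [terminal]
11. n9.val = false  [false]
12. n9.lim = 24  [h.pre * 2 - 16]
13. n9.idx = "nn"  ["nn"]
14. n11.env = "qy"  [terminal]
15. n4.sig = 13  [S₁.sig + 18]
16. n4.idx = 24  [S₁.sig * 3 + 39]
17. n4.wid = "zyxru"  [S₁.hot ++ S₁.wid]
18. n4.hot = "znn"  ["z" ++ A.idx]
19. n12.wid = "zyxruk"  [S₁.wid ++ "k"]
20. n13.hot = 13  [13]
21. n14.live = true  [terminal]
22. n15.env = "ur"  [terminal]
23. n13.cnt = false  [a.live == false]
24. n16.env = "vn"  [terminal]
25. n17.hot = -2  [len(A.wid) - 8]
26. n18.env = "up"  [terminal]
27. n17.cnt = false  [B.hot > -2]
28. n12.val = true  [true]
29. n12.lim = 1  [len(A.wid) - 5]
30. n12.idx = "zyxrukvn"  [A.wid ++ e.env]
31. n19.hot = -2  [S₁.sig + S₁.idx - 39]
32. n21.pre = 20  [terminal]
33. n20.sig = 13  [h.pre * -2 + 53]
34. n20.idx = 13  [h.pre * 2 - 27]
35. n20.wid = "qv"  ["qv"]
36. n20.hot = "kv"  ["kv"]
37. n23.live = true  [terminal]
38. n22.sig = 20  [20]
39. n22.idx = 25  [25]
40. n22.wid = "qp"  ["qp"]
41. n22.hot = "rp"  ["rp"]
42. n24.pre = -7  [terminal]
43. n19.cnt = false  [h.pre > -7]
44. n3.sig = 21  [(if B.cnt then S₁.sig else S₁.idx) - 3]
45. n3.idx = 22  [S₁.sig * -1 + 35]
46. n3.wid = "zyxruznn"  [S₁.wid ++ S₁.hot]
47. n3.hot = "mznn"  ["m" ++ S₁.hot]
48. n2.sig = 23  [23]
49. n2.idx = 22  [S₁.idx]
50. n2.wid = "zyxruznnu"  [S₁.wid ++ "u"]
51. n2.hot = "mznnzyxruznn"  [S₁.hot ++ S₁.wid]
52. n25.env = "kz"  [terminal]
53. n0.sig = 12  [S₁.idx * -2 + 56]
54. n0.idx = 12  [S₁.sig * 3 - 57]
55. n0.wid = "wnv"  [e₀.env ++ "v"]
56. n0.hot = "mznnzyxruznnv"  [S₁.hot ++ "v"]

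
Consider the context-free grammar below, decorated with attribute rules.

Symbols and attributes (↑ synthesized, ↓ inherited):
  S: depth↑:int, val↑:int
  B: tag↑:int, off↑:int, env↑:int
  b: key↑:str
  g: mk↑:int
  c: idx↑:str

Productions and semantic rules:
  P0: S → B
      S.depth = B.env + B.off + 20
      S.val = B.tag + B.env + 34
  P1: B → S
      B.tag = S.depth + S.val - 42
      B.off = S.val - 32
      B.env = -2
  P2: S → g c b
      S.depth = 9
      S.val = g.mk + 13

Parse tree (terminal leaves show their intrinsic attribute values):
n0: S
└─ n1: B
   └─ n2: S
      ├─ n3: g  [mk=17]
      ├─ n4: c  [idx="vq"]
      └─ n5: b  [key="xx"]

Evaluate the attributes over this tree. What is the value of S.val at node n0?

29

1. n3.mk = 17  [terminal]
2. n4.idx = "vq"  [terminal]
3. n5.key = "xx"  [terminal]
4. n2.depth = 9  [9]
5. n2.val = 30  [g.mk + 13]
6. n1.tag = -3  [S.depth + S.val - 42]
7. n1.off = -2  [S.val - 32]
8. n1.env = -2  [-2]
9. n0.depth = 16  [B.env + B.off + 20]
10. n0.val = 29  [B.tag + B.env + 34]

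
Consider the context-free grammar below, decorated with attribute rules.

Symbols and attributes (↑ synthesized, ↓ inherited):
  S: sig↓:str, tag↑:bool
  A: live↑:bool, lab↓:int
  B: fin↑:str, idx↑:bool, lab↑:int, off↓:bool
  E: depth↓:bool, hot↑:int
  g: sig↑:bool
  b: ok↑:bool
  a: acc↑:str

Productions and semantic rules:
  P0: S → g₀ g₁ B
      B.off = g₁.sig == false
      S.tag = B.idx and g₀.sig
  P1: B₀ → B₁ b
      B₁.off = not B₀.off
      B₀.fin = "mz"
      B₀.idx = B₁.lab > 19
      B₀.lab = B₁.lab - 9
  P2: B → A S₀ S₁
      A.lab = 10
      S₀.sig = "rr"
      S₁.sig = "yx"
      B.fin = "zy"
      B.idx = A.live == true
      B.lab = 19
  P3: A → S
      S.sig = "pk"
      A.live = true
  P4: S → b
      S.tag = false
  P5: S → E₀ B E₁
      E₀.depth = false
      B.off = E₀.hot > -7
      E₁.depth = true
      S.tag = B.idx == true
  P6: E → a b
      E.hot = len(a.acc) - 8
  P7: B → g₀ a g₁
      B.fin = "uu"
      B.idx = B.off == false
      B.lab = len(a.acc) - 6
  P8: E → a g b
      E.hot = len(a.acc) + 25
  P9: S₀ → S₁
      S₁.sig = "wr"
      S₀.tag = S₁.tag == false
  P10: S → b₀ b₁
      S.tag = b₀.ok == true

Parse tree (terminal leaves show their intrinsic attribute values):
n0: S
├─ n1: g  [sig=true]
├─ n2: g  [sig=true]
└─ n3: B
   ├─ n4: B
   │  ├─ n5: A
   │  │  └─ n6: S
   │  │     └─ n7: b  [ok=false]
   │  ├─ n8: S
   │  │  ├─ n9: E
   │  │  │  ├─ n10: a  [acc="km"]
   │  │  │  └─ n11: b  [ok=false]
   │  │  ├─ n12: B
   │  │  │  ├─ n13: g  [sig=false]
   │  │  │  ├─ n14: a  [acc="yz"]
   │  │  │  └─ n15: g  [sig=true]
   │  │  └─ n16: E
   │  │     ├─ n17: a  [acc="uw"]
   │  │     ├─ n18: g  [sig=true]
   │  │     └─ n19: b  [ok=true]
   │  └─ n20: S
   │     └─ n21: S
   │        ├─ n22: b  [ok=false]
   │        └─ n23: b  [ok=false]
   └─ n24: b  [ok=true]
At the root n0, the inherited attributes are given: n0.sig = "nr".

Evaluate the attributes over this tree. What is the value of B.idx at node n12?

false

1. n0.sig = "nr"  [given at root]
2. n1.sig = true  [terminal]
3. n2.sig = true  [terminal]
4. n3.off = false  [g₁.sig == false]
5. n4.off = true  [not B₀.off]
6. n5.lab = 10  [10]
7. n6.sig = "pk"  ["pk"]
8. n7.ok = false  [terminal]
9. n6.tag = false  [false]
10. n5.live = true  [true]
11. n8.sig = "rr"  ["rr"]
12. n9.depth = false  [false]
13. n10.acc = "km"  [terminal]
14. n11.ok = false  [terminal]
15. n9.hot = -6  [len(a.acc) - 8]
16. n12.off = true  [E₀.hot > -7]
17. n13.sig = false  [terminal]
18. n14.acc = "yz"  [terminal]
19. n15.sig = true  [terminal]
20. n12.fin = "uu"  ["uu"]
21. n12.idx = false  [B.off == false]
22. n12.lab = -4  [len(a.acc) - 6]
23. n16.depth = true  [true]
24. n17.acc = "uw"  [terminal]
25. n18.sig = true  [terminal]
26. n19.ok = true  [terminal]
27. n16.hot = 27  [len(a.acc) + 25]
28. n8.tag = false  [B.idx == true]
29. n20.sig = "yx"  ["yx"]
30. n21.sig = "wr"  ["wr"]
31. n22.ok = false  [terminal]
32. n23.ok = false  [terminal]
33. n21.tag = false  [b₀.ok == true]
34. n20.tag = true  [S₁.tag == false]
35. n4.fin = "zy"  ["zy"]
36. n4.idx = true  [A.live == true]
37. n4.lab = 19  [19]
38. n24.ok = true  [terminal]
39. n3.fin = "mz"  ["mz"]
40. n3.idx = false  [B₁.lab > 19]
41. n3.lab = 10  [B₁.lab - 9]
42. n0.tag = false  [B.idx and g₀.sig]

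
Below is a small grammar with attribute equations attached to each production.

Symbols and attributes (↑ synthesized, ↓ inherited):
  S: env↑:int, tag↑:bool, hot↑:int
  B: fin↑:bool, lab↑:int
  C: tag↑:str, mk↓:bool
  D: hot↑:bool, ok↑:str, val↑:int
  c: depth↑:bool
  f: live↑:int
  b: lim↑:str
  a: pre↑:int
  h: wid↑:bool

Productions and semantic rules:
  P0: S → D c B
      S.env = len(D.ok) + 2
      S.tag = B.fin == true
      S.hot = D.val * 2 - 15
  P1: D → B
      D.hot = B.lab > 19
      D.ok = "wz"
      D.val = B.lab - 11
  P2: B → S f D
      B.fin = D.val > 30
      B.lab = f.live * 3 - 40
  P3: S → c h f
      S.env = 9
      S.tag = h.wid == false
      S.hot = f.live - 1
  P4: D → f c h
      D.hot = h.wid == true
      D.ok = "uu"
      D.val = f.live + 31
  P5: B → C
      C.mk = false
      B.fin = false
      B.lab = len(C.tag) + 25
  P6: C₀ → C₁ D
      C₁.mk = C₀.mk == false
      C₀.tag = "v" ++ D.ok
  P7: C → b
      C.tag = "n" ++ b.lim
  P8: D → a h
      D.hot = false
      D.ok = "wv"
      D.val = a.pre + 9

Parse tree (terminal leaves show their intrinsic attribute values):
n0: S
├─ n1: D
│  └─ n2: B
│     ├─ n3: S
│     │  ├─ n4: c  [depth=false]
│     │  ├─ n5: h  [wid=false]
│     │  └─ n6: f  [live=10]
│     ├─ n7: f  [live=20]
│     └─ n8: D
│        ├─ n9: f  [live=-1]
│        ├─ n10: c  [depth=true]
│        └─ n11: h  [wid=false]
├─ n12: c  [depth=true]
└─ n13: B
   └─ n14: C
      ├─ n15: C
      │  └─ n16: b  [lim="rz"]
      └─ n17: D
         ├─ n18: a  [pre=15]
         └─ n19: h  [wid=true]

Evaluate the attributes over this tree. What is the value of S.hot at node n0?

3

1. n4.depth = false  [terminal]
2. n5.wid = false  [terminal]
3. n6.live = 10  [terminal]
4. n3.env = 9  [9]
5. n3.tag = true  [h.wid == false]
6. n3.hot = 9  [f.live - 1]
7. n7.live = 20  [terminal]
8. n9.live = -1  [terminal]
9. n10.depth = true  [terminal]
10. n11.wid = false  [terminal]
11. n8.hot = false  [h.wid == true]
12. n8.ok = "uu"  ["uu"]
13. n8.val = 30  [f.live + 31]
14. n2.fin = false  [D.val > 30]
15. n2.lab = 20  [f.live * 3 - 40]
16. n1.hot = true  [B.lab > 19]
17. n1.ok = "wz"  ["wz"]
18. n1.val = 9  [B.lab - 11]
19. n12.depth = true  [terminal]
20. n14.mk = false  [false]
21. n15.mk = true  [C₀.mk == false]
22. n16.lim = "rz"  [terminal]
23. n15.tag = "nrz"  ["n" ++ b.lim]
24. n18.pre = 15  [terminal]
25. n19.wid = true  [terminal]
26. n17.hot = false  [false]
27. n17.ok = "wv"  ["wv"]
28. n17.val = 24  [a.pre + 9]
29. n14.tag = "vwv"  ["v" ++ D.ok]
30. n13.fin = false  [false]
31. n13.lab = 28  [len(C.tag) + 25]
32. n0.env = 4  [len(D.ok) + 2]
33. n0.tag = false  [B.fin == true]
34. n0.hot = 3  [D.val * 2 - 15]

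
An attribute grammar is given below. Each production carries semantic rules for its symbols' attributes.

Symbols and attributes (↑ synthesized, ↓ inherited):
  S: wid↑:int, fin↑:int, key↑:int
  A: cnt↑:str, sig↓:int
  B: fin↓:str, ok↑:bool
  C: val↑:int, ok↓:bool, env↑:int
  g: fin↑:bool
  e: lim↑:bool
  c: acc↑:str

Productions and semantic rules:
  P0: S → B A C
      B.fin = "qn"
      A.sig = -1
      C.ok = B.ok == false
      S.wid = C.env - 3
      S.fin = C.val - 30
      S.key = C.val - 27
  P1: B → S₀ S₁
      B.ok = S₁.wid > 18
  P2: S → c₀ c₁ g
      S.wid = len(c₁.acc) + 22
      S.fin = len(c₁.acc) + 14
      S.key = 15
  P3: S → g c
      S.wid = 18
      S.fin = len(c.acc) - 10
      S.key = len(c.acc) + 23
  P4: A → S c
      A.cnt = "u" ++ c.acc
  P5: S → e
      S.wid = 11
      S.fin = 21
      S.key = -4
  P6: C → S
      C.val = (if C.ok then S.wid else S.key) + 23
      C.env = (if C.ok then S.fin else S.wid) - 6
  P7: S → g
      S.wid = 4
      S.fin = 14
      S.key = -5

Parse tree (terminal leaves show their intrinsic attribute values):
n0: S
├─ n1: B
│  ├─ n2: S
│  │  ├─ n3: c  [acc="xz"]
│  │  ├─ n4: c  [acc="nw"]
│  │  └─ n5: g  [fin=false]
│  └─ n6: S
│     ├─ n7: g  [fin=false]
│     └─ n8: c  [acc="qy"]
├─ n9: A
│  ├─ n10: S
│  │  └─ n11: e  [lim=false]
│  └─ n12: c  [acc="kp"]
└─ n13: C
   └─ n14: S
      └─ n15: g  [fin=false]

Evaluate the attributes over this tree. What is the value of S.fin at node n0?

-3

1. n1.fin = "qn"  ["qn"]
2. n3.acc = "xz"  [terminal]
3. n4.acc = "nw"  [terminal]
4. n5.fin = false  [terminal]
5. n2.wid = 24  [len(c₁.acc) + 22]
6. n2.fin = 16  [len(c₁.acc) + 14]
7. n2.key = 15  [15]
8. n7.fin = false  [terminal]
9. n8.acc = "qy"  [terminal]
10. n6.wid = 18  [18]
11. n6.fin = -8  [len(c.acc) - 10]
12. n6.key = 25  [len(c.acc) + 23]
13. n1.ok = false  [S₁.wid > 18]
14. n9.sig = -1  [-1]
15. n11.lim = false  [terminal]
16. n10.wid = 11  [11]
17. n10.fin = 21  [21]
18. n10.key = -4  [-4]
19. n12.acc = "kp"  [terminal]
20. n9.cnt = "ukp"  ["u" ++ c.acc]
21. n13.ok = true  [B.ok == false]
22. n15.fin = false  [terminal]
23. n14.wid = 4  [4]
24. n14.fin = 14  [14]
25. n14.key = -5  [-5]
26. n13.val = 27  [(if C.ok then S.wid else S.key) + 23]
27. n13.env = 8  [(if C.ok then S.fin else S.wid) - 6]
28. n0.wid = 5  [C.env - 3]
29. n0.fin = -3  [C.val - 30]
30. n0.key = 0  [C.val - 27]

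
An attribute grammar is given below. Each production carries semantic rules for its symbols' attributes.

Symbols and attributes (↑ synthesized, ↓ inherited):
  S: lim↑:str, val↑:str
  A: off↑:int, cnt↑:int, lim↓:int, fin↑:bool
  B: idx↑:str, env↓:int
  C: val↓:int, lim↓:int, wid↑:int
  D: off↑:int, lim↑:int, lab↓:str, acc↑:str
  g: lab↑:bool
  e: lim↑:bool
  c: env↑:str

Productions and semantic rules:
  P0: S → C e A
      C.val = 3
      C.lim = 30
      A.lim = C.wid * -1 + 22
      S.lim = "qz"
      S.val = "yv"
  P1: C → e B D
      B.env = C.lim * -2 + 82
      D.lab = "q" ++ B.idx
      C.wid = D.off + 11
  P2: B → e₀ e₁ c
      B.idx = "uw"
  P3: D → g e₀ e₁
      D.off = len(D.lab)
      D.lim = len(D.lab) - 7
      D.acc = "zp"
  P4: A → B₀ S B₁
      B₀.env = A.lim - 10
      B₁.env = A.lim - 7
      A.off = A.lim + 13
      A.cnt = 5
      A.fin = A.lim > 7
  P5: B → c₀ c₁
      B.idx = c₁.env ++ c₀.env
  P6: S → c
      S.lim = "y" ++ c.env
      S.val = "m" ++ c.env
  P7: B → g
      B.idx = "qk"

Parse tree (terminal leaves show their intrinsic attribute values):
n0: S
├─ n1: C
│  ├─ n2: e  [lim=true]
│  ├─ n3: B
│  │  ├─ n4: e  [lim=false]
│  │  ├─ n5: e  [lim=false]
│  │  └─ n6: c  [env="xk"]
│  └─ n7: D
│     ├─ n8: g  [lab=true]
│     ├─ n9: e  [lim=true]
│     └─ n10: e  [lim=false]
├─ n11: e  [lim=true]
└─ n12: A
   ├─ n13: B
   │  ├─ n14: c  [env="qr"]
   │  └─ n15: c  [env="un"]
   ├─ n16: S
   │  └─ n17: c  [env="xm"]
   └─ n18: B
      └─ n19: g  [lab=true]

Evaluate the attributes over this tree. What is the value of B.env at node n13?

-2

1. n1.val = 3  [3]
2. n1.lim = 30  [30]
3. n2.lim = true  [terminal]
4. n3.env = 22  [C.lim * -2 + 82]
5. n4.lim = false  [terminal]
6. n5.lim = false  [terminal]
7. n6.env = "xk"  [terminal]
8. n3.idx = "uw"  ["uw"]
9. n7.lab = "quw"  ["q" ++ B.idx]
10. n8.lab = true  [terminal]
11. n9.lim = true  [terminal]
12. n10.lim = false  [terminal]
13. n7.off = 3  [len(D.lab)]
14. n7.lim = -4  [len(D.lab) - 7]
15. n7.acc = "zp"  ["zp"]
16. n1.wid = 14  [D.off + 11]
17. n11.lim = true  [terminal]
18. n12.lim = 8  [C.wid * -1 + 22]
19. n13.env = -2  [A.lim - 10]
20. n14.env = "qr"  [terminal]
21. n15.env = "un"  [terminal]
22. n13.idx = "unqr"  [c₁.env ++ c₀.env]
23. n17.env = "xm"  [terminal]
24. n16.lim = "yxm"  ["y" ++ c.env]
25. n16.val = "mxm"  ["m" ++ c.env]
26. n18.env = 1  [A.lim - 7]
27. n19.lab = true  [terminal]
28. n18.idx = "qk"  ["qk"]
29. n12.off = 21  [A.lim + 13]
30. n12.cnt = 5  [5]
31. n12.fin = true  [A.lim > 7]
32. n0.lim = "qz"  ["qz"]
33. n0.val = "yv"  ["yv"]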